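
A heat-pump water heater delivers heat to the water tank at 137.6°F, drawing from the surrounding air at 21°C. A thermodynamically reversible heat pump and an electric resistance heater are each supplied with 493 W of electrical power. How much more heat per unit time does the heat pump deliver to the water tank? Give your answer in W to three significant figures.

3850 W

In absolute terms T_C = 294.15 K and T_H = 331.82 K, so ΔT = 37.67 K.
COP_Carnot = T_H/ΔT = 331.82/37.67 = 8.809.
The heat pump delivers Q̇_H = COP × Ẇ = 4343 W; the resistance heater delivers Ẇ = 493.0 W.
Extra = (COP − 1)·Ẇ = 3850 W.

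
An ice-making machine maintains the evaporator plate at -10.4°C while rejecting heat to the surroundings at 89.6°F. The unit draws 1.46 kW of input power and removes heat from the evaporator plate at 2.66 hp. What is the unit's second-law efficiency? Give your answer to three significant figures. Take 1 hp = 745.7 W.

0.219

Converting, Q̇_C = 2.660 hp = 1.984 kW, so COP_actual = Q̇_C/Ẇ = 1.984/1.460 = 1.359.
In absolute terms T_C = 262.75 K and T_H = 305.15 K, so ΔT = 42.40 K.
COP_Carnot = T_C/ΔT = 262.75/42.40 = 6.197.
η_II = COP_actual/COP_Carnot = 1.359/6.197 = 0.2192.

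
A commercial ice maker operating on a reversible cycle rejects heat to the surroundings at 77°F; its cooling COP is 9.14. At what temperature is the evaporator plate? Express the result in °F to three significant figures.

24.1 °F

For a Carnot refrigerator COP_R = T_C/(T_H − T_C), so T_C = COP·T_H/(1 + COP).
With T_H = 298.15 K, T_C = 9.14 × 298.15/10.14 = 268.75 K.
Converting, 268.75 K = 24.07°F.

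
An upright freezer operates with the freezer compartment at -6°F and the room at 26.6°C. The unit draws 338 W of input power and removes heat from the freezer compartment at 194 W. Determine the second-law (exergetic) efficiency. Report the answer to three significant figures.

COP_actual = Q̇_C/Ẇ = 194.0/338.0 = 0.5740.
In absolute terms T_C = 252.04 K and T_H = 299.75 K, so ΔT = 47.71 K.
COP_Carnot = T_C/ΔT = 252.04/47.71 = 5.283.
η_II = COP_actual/COP_Carnot = 0.5740/5.283 = 0.1087.

0.109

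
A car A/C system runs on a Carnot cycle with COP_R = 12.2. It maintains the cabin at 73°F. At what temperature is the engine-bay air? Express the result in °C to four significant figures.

COP_R = T_C/(T_H − T_C) gives T_H − T_C = T_C/COP.
With T_C = 295.93 K, T_H = 295.93 × (1 + 1/12.2) = 320.18 K.
Converting, 320.18 K = 47.03°C.

47.03 °C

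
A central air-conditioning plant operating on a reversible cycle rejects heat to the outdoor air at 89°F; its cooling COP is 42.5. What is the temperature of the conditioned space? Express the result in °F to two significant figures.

76 °F

For a Carnot refrigerator COP_R = T_C/(T_H − T_C), so T_C = COP·T_H/(1 + COP).
With T_H = 304.82 K, T_C = 42.5 × 304.82/43.50 = 297.81 K.
Converting, 297.81 K = 76.39°F.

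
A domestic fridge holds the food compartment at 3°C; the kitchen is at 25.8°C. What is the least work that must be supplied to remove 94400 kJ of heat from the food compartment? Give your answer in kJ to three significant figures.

7790 kJ

In absolute terms T_C = 276.15 K and T_H = 298.95 K, so ΔT = 22.80 K.
The reversible limit is COP_R = T_C/ΔT = 12.11, so W_min = Q_C/COP = Q_C·ΔT/T_C.
W_min = 94400 × 22.80/276.15 = 7794 kJ.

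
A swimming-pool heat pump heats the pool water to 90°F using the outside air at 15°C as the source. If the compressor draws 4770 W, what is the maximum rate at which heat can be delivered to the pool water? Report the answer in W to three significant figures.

In absolute terms T_C = 288.15 K and T_H = 305.37 K, so ΔT = 17.22 K.
COP_Carnot = T_H/ΔT = 305.37/17.22 = 17.73.
Q̇_max = COP_Carnot × Ẇ = 17.73 × 4770 W = 84580 W.

84600 W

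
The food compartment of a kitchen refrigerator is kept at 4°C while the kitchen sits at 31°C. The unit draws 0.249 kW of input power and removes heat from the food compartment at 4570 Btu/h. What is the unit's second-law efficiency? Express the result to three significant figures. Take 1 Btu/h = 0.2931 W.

0.524

Converting, Q̇_C = 4570 Btu/h = 1.339 kW, so COP_actual = Q̇_C/Ẇ = 1.339/0.2490 = 5.379.
In absolute terms T_C = 277.15 K and T_H = 304.15 K, so ΔT = 27.00 K.
COP_Carnot = T_C/ΔT = 277.15/27.00 = 10.26.
η_II = COP_actual/COP_Carnot = 5.379/10.26 = 0.5241.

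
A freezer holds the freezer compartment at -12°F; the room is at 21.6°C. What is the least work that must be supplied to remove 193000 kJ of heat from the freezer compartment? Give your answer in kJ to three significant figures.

In absolute terms T_C = 248.71 K and T_H = 294.75 K, so ΔT = 46.04 K.
The reversible limit is COP_R = T_C/ΔT = 5.401, so W_min = Q_C/COP = Q_C·ΔT/T_C.
W_min = 193000 × 46.04/248.71 = 35730 kJ.

35700 kJ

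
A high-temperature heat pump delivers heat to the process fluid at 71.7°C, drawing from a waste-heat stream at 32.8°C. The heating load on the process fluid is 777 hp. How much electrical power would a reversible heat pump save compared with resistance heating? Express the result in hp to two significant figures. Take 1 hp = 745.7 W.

690 hp

In absolute terms T_C = 305.95 K and T_H = 344.85 K, so ΔT = 38.90 K.
COP_Carnot = T_H/ΔT = 344.85/38.90 = 8.865.
Resistance heating needs Ẇ_res = Q̇_H = 777.0 hp; the reversible heat pump needs only Ẇ_hp = Q̇_H/COP = 87.65 hp.
Saving = 777.0 − 87.65 = 689.4 hp.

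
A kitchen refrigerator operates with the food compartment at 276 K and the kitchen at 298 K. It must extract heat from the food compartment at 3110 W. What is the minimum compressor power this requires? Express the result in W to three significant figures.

248 W

The reservoir spacing is ΔT = 298 − 276 = 22.00 K.
COP_Carnot = T_C/ΔT = 276.00/22.00 = 12.55.
Ẇ_min = Q̇/COP_Carnot = 3110/12.55 = 247.9 W.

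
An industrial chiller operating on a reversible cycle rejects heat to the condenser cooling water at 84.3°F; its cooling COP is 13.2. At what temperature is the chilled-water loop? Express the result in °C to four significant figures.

For a Carnot refrigerator COP_R = T_C/(T_H − T_C), so T_C = COP·T_H/(1 + COP).
With T_H = 302.21 K, T_C = 13.2 × 302.21/14.20 = 280.92 K.
Converting, 280.92 K = 7.77°C.

7.773 °C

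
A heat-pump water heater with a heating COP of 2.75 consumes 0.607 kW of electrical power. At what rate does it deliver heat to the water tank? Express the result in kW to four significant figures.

Q̇_H = COP_HP × Ẇ = 2.75 × 0.6070 = 1.669 kW.

1.669 kW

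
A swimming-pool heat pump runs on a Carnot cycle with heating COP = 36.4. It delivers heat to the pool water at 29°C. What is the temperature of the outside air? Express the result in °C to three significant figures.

COP_HP = T_H/(T_H − T_C) gives T_H − T_C = T_H/COP.
With T_H = 302.15 K, T_C = 302.15 × (1 − 1/36.4) = 293.85 K.
Converting, 293.85 K = 20.70°C.

20.7 °C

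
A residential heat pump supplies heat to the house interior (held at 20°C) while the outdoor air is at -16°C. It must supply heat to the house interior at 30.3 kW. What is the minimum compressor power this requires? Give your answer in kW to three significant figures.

3.72 kW

In absolute terms T_C = 257.15 K and T_H = 293.15 K, so ΔT = 36.00 K.
COP_Carnot = T_H/ΔT = 293.15/36.00 = 8.143.
Ẇ_min = Q̇/COP_Carnot = 30.30/8.143 = 3.721 kW.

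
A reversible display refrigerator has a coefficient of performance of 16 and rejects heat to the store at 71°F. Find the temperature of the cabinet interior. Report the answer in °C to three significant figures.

4.32 °C

For a Carnot refrigerator COP_R = T_C/(T_H − T_C), so T_C = COP·T_H/(1 + COP).
With T_H = 294.82 K, T_C = 16 × 294.82/17.00 = 277.47 K.
Converting, 277.47 K = 4.32°C.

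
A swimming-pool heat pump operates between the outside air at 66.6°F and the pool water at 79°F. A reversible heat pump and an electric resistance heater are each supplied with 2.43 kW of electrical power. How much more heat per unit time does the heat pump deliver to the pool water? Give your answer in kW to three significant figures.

In absolute terms T_C = 292.37 K and T_H = 299.26 K, so ΔT = 6.889 K.
COP_Carnot = T_H/ΔT = 299.26/6.889 = 43.44.
The heat pump delivers Q̇_H = COP × Ẇ = 105.6 kW; the resistance heater delivers Ẇ = 2.430 kW.
Extra = (COP − 1)·Ẇ = 103.1 kW.

103 kW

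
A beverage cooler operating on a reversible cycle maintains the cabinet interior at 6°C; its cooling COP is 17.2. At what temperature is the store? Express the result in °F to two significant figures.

COP_R = T_C/(T_H − T_C) gives T_H − T_C = T_C/COP.
With T_C = 279.15 K, T_H = 279.15 × (1 + 1/17.2) = 295.38 K.
Converting, 295.38 K = 72.01°F.

72 °F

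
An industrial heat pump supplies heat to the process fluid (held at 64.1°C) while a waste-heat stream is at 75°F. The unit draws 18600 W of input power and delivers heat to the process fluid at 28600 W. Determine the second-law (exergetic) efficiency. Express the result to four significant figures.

0.1833

COP_actual = Q̇_H/Ẇ = 28600/18600 = 1.538.
In absolute terms T_C = 297.04 K and T_H = 337.25 K, so ΔT = 40.21 K.
COP_Carnot = T_H/ΔT = 337.25/40.21 = 8.387.
η_II = COP_actual/COP_Carnot = 1.538/8.387 = 0.1833.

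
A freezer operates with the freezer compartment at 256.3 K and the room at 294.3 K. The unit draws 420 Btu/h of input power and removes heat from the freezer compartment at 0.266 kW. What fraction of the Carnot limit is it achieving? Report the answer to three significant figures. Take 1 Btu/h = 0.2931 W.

Converting, Q̇_C = 0.2660 kW = 907.5 Btu/h, so COP_actual = Q̇_C/Ẇ = 907.5/420.0 = 2.161.
The reservoir spacing is ΔT = 294.3 − 256.3 = 38.00 K.
COP_Carnot = T_C/ΔT = 256.30/38.00 = 6.745.
η_II = COP_actual/COP_Carnot = 2.161/6.745 = 0.3204.

0.320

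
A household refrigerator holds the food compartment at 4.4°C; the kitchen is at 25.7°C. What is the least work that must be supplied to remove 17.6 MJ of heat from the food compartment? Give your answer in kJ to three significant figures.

In absolute terms T_C = 277.55 K and T_H = 298.85 K, so ΔT = 21.30 K.
The reversible limit is COP_R = T_C/ΔT = 13.03, so W_min = Q_C/COP = Q_C·ΔT/T_C.
W_min = 17.60 × 21.30/277.55 = 1.351 MJ = 1351 kJ.

1350 kJ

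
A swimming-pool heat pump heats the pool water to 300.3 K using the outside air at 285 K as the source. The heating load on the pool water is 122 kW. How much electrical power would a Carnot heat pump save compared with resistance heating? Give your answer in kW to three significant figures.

116 kW

The reservoir spacing is ΔT = 300.3 − 285 = 15.30 K.
COP_Carnot = T_H/ΔT = 300.30/15.30 = 19.63.
Resistance heating needs Ẇ_res = Q̇_H = 122.0 kW; the reversible heat pump needs only Ẇ_hp = Q̇_H/COP = 6.216 kW.
Saving = 122.0 − 6.216 = 115.8 kW.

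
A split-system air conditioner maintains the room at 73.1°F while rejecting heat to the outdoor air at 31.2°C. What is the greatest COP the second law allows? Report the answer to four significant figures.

35.38

In absolute terms T_C = 295.98 K and T_H = 304.35 K, so ΔT = 8.367 K.
For a reversible cycle, COP_Carnot = T_C/ΔT = 295.98/8.367 = 35.38.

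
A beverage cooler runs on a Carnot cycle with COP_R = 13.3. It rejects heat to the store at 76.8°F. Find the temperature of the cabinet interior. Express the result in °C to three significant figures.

4.05 °C

For a Carnot refrigerator COP_R = T_C/(T_H − T_C), so T_C = COP·T_H/(1 + COP).
With T_H = 298.04 K, T_C = 13.3 × 298.04/14.30 = 277.20 K.
Converting, 277.20 K = 4.05°C.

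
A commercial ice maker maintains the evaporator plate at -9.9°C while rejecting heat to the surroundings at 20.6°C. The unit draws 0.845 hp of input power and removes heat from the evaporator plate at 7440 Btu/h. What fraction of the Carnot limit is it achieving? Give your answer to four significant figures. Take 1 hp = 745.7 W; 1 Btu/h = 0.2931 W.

Converting, Q̇_C = 7440 Btu/h = 2.924 hp, so COP_actual = Q̇_C/Ẇ = 2.924/0.8450 = 3.461.
In absolute terms T_C = 263.25 K and T_H = 293.75 K, so ΔT = 30.50 K.
COP_Carnot = T_C/ΔT = 263.25/30.50 = 8.631.
η_II = COP_actual/COP_Carnot = 3.461/8.631 = 0.4010.

0.4010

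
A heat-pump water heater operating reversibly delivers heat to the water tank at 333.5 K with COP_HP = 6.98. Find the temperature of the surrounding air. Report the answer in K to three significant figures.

286 K

COP_HP = T_H/(T_H − T_C) gives T_H − T_C = T_H/COP.
With T_H = 333.50 K, T_C = 333.50 × (1 − 1/6.98) = 285.72 K.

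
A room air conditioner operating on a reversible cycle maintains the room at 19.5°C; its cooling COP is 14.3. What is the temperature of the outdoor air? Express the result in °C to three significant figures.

40.0 °C

COP_R = T_C/(T_H − T_C) gives T_H − T_C = T_C/COP.
With T_C = 292.65 K, T_H = 292.65 × (1 + 1/14.3) = 313.12 K.
Converting, 313.12 K = 39.97°C.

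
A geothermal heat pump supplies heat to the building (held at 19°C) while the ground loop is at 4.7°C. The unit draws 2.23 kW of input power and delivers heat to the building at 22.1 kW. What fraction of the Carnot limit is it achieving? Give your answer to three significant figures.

COP_actual = Q̇_H/Ẇ = 22.10/2.230 = 9.910.
In absolute terms T_C = 277.85 K and T_H = 292.15 K, so ΔT = 14.30 K.
COP_Carnot = T_H/ΔT = 292.15/14.30 = 20.43.
η_II = COP_actual/COP_Carnot = 9.910/20.43 = 0.4851.

0.485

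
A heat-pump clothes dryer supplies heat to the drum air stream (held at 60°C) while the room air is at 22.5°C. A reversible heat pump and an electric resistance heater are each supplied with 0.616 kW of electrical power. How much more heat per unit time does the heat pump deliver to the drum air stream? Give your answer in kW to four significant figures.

4.857 kW

In absolute terms T_C = 295.65 K and T_H = 333.15 K, so ΔT = 37.50 K.
COP_Carnot = T_H/ΔT = 333.15/37.50 = 8.884.
The heat pump delivers Q̇_H = COP × Ẇ = 5.473 kW; the resistance heater delivers Ẇ = 0.6160 kW.
Extra = (COP − 1)·Ẇ = 4.857 kW.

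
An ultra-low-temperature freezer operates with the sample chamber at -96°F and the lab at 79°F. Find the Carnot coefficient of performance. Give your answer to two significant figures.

2.1

In absolute terms T_C = 202.04 K and T_H = 299.26 K, so ΔT = 97.22 K.
For a reversible cycle, COP_Carnot = T_C/ΔT = 202.04/97.22 = 2.078.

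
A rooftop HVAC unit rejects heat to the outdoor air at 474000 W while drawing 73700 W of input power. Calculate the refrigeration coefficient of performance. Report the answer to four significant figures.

The first law gives Q̇_H = Q̇_C + Ẇ, so the three rates are Q̇_C = 400300, Q̇_H = 474000, Ẇ = 73700 W.
COP_R = Q̇_C/Ẇ = 400300/73700 = 5.431.

5.431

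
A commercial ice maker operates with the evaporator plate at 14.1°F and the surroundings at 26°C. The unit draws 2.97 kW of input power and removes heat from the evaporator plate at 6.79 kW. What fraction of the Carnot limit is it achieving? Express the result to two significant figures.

COP_actual = Q̇_C/Ẇ = 6.790/2.970 = 2.286.
In absolute terms T_C = 263.21 K and T_H = 299.15 K, so ΔT = 35.94 K.
COP_Carnot = T_C/ΔT = 263.21/35.94 = 7.323.
η_II = COP_actual/COP_Carnot = 2.286/7.323 = 0.3122.

0.31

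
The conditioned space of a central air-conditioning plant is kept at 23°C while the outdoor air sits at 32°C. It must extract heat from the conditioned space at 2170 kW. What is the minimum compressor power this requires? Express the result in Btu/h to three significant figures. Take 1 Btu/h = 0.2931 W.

225000 Btu/h

In absolute terms T_C = 296.15 K and T_H = 305.15 K, so ΔT = 9.000 K.
COP_Carnot = T_C/ΔT = 296.15/9.000 = 32.91.
Ẇ_min = Q̇/COP_Carnot = 2170/32.91 = 65.95 kW = 225000 Btu/h.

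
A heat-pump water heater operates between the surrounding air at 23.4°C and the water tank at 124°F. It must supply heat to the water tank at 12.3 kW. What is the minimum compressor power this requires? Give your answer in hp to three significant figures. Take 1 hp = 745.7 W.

1.41 hp

In absolute terms T_C = 296.55 K and T_H = 324.26 K, so ΔT = 27.71 K.
COP_Carnot = T_H/ΔT = 324.26/27.71 = 11.70.
Ẇ_min = Q̇/COP_Carnot = 12.30/11.70 = 1.051 kW = 1.410 hp.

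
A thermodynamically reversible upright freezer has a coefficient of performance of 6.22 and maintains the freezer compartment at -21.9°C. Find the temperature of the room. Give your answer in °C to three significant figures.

18.5 °C

COP_R = T_C/(T_H − T_C) gives T_H − T_C = T_C/COP.
With T_C = 251.25 K, T_H = 251.25 × (1 + 1/6.22) = 291.64 K.
Converting, 291.64 K = 18.49°C.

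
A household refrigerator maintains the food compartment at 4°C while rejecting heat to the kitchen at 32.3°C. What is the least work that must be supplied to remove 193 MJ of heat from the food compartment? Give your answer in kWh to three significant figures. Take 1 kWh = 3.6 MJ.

5.47 kWh

In absolute terms T_C = 277.15 K and T_H = 305.45 K, so ΔT = 28.30 K.
The reversible limit is COP_R = T_C/ΔT = 9.793, so W_min = Q_C/COP = Q_C·ΔT/T_C.
W_min = 193.0 × 28.30/277.15 = 19.71 MJ = 5.474 kWh.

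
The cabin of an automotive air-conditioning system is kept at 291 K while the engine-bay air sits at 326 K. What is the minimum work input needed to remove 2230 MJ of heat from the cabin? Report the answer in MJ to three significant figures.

268 MJ

The reservoir spacing is ΔT = 326 − 291 = 35.00 K.
The reversible limit is COP_R = T_C/ΔT = 8.314, so W_min = Q_C/COP = Q_C·ΔT/T_C.
W_min = 2230 × 35.00/291.00 = 268.2 MJ.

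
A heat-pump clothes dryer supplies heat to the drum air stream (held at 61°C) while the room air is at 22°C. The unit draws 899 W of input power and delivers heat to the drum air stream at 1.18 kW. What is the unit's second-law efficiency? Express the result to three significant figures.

Converting, Q̇_H = 1.180 kW = 1180 W, so COP_actual = Q̇_H/Ẇ = 1180/899.0 = 1.313.
In absolute terms T_C = 295.15 K and T_H = 334.15 K, so ΔT = 39.00 K.
COP_Carnot = T_H/ΔT = 334.15/39.00 = 8.568.
η_II = COP_actual/COP_Carnot = 1.313/8.568 = 0.1532.

0.153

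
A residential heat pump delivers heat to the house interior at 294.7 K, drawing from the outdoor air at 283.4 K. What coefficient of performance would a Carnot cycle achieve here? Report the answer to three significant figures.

26.1

The reservoir spacing is ΔT = 294.7 − 283.4 = 11.30 K.
For a reversible cycle, COP_Carnot = T_H/ΔT = 294.70/11.30 = 26.08.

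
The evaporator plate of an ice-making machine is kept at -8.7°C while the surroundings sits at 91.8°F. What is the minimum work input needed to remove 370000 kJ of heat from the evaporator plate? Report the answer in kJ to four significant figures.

In absolute terms T_C = 264.45 K and T_H = 306.37 K, so ΔT = 41.92 K.
The reversible limit is COP_R = T_C/ΔT = 6.308, so W_min = Q_C/COP = Q_C·ΔT/T_C.
W_min = 370000 × 41.92/264.45 = 58650 kJ.

58650 kJ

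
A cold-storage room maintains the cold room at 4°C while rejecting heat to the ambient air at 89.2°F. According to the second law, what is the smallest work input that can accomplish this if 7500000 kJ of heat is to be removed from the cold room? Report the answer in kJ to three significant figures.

In absolute terms T_C = 277.15 K and T_H = 304.93 K, so ΔT = 27.78 K.
The reversible limit is COP_R = T_C/ΔT = 9.977, so W_min = Q_C/COP = Q_C·ΔT/T_C.
W_min = 7500000 × 27.78/277.15 = 751700 kJ.

752000 kJ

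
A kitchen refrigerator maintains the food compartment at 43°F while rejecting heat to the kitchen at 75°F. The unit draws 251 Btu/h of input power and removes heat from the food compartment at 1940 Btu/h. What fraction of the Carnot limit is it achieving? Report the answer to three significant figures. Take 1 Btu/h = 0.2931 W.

COP_actual = Q̇_C/Ẇ = 1940/251.0 = 7.729.
In absolute terms T_C = 279.26 K and T_H = 297.04 K, so ΔT = 17.78 K.
COP_Carnot = T_C/ΔT = 279.26/17.78 = 15.71.
η_II = COP_actual/COP_Carnot = 7.729/15.71 = 0.4920.

0.492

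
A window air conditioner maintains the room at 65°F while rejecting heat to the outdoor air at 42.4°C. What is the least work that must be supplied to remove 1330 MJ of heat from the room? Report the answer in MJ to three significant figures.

110 MJ

In absolute terms T_C = 291.48 K and T_H = 315.55 K, so ΔT = 24.07 K.
The reversible limit is COP_R = T_C/ΔT = 12.11, so W_min = Q_C/COP = Q_C·ΔT/T_C.
W_min = 1330 × 24.07/291.48 = 109.8 MJ.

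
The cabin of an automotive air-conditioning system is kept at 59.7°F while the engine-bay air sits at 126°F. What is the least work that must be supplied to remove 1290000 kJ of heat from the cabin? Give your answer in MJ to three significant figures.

165 MJ

In absolute terms T_C = 288.54 K and T_H = 325.37 K, so ΔT = 36.83 K.
The reversible limit is COP_R = T_C/ΔT = 7.834, so W_min = Q_C/COP = Q_C·ΔT/T_C.
W_min = 1290000 × 36.83/288.54 = 164700 kJ = 164.7 MJ.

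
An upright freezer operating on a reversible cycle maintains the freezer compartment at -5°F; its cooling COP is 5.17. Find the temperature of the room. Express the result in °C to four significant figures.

28.30 °C

COP_R = T_C/(T_H − T_C) gives T_H − T_C = T_C/COP.
With T_C = 252.59 K, T_H = 252.59 × (1 + 1/5.17) = 301.45 K.
Converting, 301.45 K = 28.30°C.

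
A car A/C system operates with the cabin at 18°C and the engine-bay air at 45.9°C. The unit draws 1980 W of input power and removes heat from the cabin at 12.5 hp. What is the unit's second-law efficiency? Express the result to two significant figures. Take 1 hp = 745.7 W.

Converting, Q̇_C = 12.50 hp = 9321 W, so COP_actual = Q̇_C/Ẇ = 9321/1980 = 4.708.
In absolute terms T_C = 291.15 K and T_H = 319.05 K, so ΔT = 27.90 K.
COP_Carnot = T_C/ΔT = 291.15/27.90 = 10.44.
η_II = COP_actual/COP_Carnot = 4.708/10.44 = 0.4511.

0.45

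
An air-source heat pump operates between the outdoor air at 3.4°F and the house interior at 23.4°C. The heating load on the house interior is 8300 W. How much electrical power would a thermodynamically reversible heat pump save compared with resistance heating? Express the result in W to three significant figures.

In absolute terms T_C = 257.26 K and T_H = 296.55 K, so ΔT = 39.29 K.
COP_Carnot = T_H/ΔT = 296.55/39.29 = 7.548.
Resistance heating needs Ẇ_res = Q̇_H = 8300 W; the reversible heat pump needs only Ẇ_hp = Q̇_H/COP = 1100 W.
Saving = 8300 − 1100 = 7200 W.

7200 W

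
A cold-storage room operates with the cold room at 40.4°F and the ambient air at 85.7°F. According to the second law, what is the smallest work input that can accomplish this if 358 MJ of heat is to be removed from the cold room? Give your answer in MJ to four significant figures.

32.43 MJ

In absolute terms T_C = 277.82 K and T_H = 302.98 K, so ΔT = 25.17 K.
The reversible limit is COP_R = T_C/ΔT = 11.04, so W_min = Q_C/COP = Q_C·ΔT/T_C.
W_min = 358.0 × 25.17/277.82 = 32.43 MJ.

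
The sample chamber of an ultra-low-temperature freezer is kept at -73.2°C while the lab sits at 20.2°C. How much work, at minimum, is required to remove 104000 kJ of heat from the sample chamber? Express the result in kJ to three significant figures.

48600 kJ

In absolute terms T_C = 199.95 K and T_H = 293.35 K, so ΔT = 93.40 K.
The reversible limit is COP_R = T_C/ΔT = 2.141, so W_min = Q_C/COP = Q_C·ΔT/T_C.
W_min = 104000 × 93.40/199.95 = 48580 kJ.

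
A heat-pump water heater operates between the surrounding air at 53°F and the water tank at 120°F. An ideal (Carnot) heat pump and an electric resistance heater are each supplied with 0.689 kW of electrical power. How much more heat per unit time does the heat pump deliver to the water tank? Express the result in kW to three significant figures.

In absolute terms T_C = 284.82 K and T_H = 322.04 K, so ΔT = 37.22 K.
COP_Carnot = T_H/ΔT = 322.04/37.22 = 8.652.
The heat pump delivers Q̇_H = COP × Ẇ = 5.961 kW; the resistance heater delivers Ẇ = 0.6890 kW.
Extra = (COP − 1)·Ẇ = 5.272 kW.

5.27 kW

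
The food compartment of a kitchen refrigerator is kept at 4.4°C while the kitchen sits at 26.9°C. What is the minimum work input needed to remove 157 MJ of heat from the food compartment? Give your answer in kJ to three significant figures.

12700 kJ

In absolute terms T_C = 277.55 K and T_H = 300.05 K, so ΔT = 22.50 K.
The reversible limit is COP_R = T_C/ΔT = 12.34, so W_min = Q_C/COP = Q_C·ΔT/T_C.
W_min = 157.0 × 22.50/277.55 = 12.73 MJ = 12730 kJ.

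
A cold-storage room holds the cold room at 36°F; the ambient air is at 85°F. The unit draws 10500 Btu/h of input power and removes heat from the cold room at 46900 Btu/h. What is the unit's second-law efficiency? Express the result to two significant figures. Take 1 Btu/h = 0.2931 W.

COP_actual = Q̇_C/Ẇ = 46900/10500 = 4.467.
In absolute terms T_C = 275.37 K and T_H = 302.59 K, so ΔT = 27.22 K.
COP_Carnot = T_C/ΔT = 275.37/27.22 = 10.12.
η_II = COP_actual/COP_Carnot = 4.467/10.12 = 0.4416.

0.44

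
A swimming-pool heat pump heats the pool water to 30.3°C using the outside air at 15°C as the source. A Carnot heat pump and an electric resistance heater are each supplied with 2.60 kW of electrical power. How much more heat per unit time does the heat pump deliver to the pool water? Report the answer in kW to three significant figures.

In absolute terms T_C = 288.15 K and T_H = 303.45 K, so ΔT = 15.30 K.
COP_Carnot = T_H/ΔT = 303.45/15.30 = 19.83.
The heat pump delivers Q̇_H = COP × Ẇ = 51.57 kW; the resistance heater delivers Ẇ = 2.600 kW.
Extra = (COP − 1)·Ẇ = 48.97 kW.

49.0 kW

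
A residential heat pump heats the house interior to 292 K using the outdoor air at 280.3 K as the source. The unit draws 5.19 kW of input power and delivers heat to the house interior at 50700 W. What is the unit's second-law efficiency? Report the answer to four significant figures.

Converting, Q̇_H = 50700 W = 50.70 kW, so COP_actual = Q̇_H/Ẇ = 50.70/5.190 = 9.769.
The reservoir spacing is ΔT = 292 − 280.3 = 11.70 K.
COP_Carnot = T_H/ΔT = 292.00/11.70 = 24.96.
η_II = COP_actual/COP_Carnot = 9.769/24.96 = 0.3914.

0.3914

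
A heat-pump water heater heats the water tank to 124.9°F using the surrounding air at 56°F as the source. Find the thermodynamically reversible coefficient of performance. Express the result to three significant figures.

In absolute terms T_C = 286.48 K and T_H = 324.76 K, so ΔT = 38.28 K.
For a reversible cycle, COP_Carnot = T_H/ΔT = 324.76/38.28 = 8.484.

8.48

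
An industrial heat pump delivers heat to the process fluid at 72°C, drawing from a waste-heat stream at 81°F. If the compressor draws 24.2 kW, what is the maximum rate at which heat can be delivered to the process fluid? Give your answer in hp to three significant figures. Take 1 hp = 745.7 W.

In absolute terms T_C = 300.37 K and T_H = 345.15 K, so ΔT = 44.78 K.
COP_Carnot = T_H/ΔT = 345.15/44.78 = 7.708.
Q̇_max = COP_Carnot × Ẇ = 7.708 × 24.20 kW = 186.5 kW = 250.1 hp.

250 hp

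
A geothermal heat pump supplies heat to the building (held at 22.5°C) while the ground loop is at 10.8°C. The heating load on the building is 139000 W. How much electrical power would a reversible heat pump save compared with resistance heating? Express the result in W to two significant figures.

In absolute terms T_C = 283.95 K and T_H = 295.65 K, so ΔT = 11.70 K.
COP_Carnot = T_H/ΔT = 295.65/11.70 = 25.27.
Resistance heating needs Ẇ_res = Q̇_H = 139000 W; the reversible heat pump needs only Ẇ_hp = Q̇_H/COP = 5501 W.
Saving = 139000 − 5501 = 133500 W.

130000 W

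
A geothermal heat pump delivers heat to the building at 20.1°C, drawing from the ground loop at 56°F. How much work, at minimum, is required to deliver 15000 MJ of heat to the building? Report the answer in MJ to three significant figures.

346 MJ

In absolute terms T_C = 286.48 K and T_H = 293.25 K, so ΔT = 6.767 K.
The reversible limit is COP_HP = T_H/ΔT = 43.34, so W_min = Q_H/COP = Q_H·ΔT/T_H.
W_min = 15000 × 6.767/293.25 = 346.1 MJ.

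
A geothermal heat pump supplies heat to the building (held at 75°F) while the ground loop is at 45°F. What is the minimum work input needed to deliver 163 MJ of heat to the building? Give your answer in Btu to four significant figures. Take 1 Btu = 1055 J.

In absolute terms T_C = 280.37 K and T_H = 297.04 K, so ΔT = 16.67 K.
The reversible limit is COP_HP = T_H/ΔT = 17.82, so W_min = Q_H/COP = Q_H·ΔT/T_H.
W_min = 163.0 × 16.67/297.04 = 9.146 MJ = 8669 Btu.

8669 Btu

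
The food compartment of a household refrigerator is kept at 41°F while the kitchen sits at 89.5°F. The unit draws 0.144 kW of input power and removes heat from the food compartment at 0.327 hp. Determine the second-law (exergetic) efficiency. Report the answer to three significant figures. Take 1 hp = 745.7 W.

Converting, Q̇_C = 0.3270 hp = 0.2438 kW, so COP_actual = Q̇_C/Ẇ = 0.2438/0.1440 = 1.693.
In absolute terms T_C = 278.15 K and T_H = 305.09 K, so ΔT = 26.94 K.
COP_Carnot = T_C/ΔT = 278.15/26.94 = 10.32.
η_II = COP_actual/COP_Carnot = 1.693/10.32 = 0.1640.

0.164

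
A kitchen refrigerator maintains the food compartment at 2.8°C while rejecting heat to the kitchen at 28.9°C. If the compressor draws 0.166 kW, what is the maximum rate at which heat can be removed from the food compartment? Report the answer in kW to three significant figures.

In absolute terms T_C = 275.95 K and T_H = 302.05 K, so ΔT = 26.10 K.
COP_Carnot = T_C/ΔT = 275.95/26.10 = 10.57.
Q̇_max = COP_Carnot × Ẇ = 10.57 × 0.1660 kW = 1.755 kW.

1.76 kW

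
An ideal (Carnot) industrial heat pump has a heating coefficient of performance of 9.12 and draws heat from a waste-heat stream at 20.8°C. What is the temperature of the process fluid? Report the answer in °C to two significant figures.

57 °C

COP_HP = T_H/(T_H − T_C) rearranges to T_H = COP·T_C/(COP − 1).
With T_C = 293.95 K, T_H = 9.12 × 293.95/8.120 = 330.15 K.
Converting, 330.15 K = 57.00°C.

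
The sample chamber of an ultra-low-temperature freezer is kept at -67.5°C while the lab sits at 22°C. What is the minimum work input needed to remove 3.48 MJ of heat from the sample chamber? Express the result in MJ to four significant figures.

1.515 MJ

In absolute terms T_C = 205.65 K and T_H = 295.15 K, so ΔT = 89.50 K.
The reversible limit is COP_R = T_C/ΔT = 2.298, so W_min = Q_C/COP = Q_C·ΔT/T_C.
W_min = 3.480 × 89.50/205.65 = 1.515 MJ.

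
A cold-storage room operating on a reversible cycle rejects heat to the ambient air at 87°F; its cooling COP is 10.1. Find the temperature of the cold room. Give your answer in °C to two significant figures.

3.2 °C

For a Carnot refrigerator COP_R = T_C/(T_H − T_C), so T_C = COP·T_H/(1 + COP).
With T_H = 303.71 K, T_C = 10.1 × 303.71/11.10 = 276.34 K.
Converting, 276.34 K = 3.19°C.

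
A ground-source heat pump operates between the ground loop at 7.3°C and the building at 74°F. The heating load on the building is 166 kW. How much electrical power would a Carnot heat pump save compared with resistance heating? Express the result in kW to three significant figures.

157 kW

In absolute terms T_C = 280.45 K and T_H = 296.48 K, so ΔT = 16.03 K.
COP_Carnot = T_H/ΔT = 296.48/16.03 = 18.49.
Resistance heating needs Ẇ_res = Q̇_H = 166.0 kW; the reversible heat pump needs only Ẇ_hp = Q̇_H/COP = 8.977 kW.
Saving = 166.0 − 8.977 = 157.0 kW.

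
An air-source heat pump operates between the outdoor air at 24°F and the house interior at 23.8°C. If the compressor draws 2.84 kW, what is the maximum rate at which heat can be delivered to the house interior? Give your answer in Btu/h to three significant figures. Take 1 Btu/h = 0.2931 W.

102000 Btu/h

In absolute terms T_C = 268.71 K and T_H = 296.95 K, so ΔT = 28.24 K.
COP_Carnot = T_H/ΔT = 296.95/28.24 = 10.51.
Q̇_max = COP_Carnot × Ẇ = 10.51 × 2.840 kW = 29.86 kW = 101900 Btu/h.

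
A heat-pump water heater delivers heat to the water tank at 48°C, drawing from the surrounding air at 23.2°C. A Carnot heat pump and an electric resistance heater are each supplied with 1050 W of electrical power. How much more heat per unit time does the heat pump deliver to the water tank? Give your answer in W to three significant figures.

In absolute terms T_C = 296.35 K and T_H = 321.15 K, so ΔT = 24.80 K.
COP_Carnot = T_H/ΔT = 321.15/24.80 = 12.95.
The heat pump delivers Q̇_H = COP × Ẇ = 13600 W; the resistance heater delivers Ẇ = 1050 W.
Extra = (COP − 1)·Ẇ = 12550 W.

12500 W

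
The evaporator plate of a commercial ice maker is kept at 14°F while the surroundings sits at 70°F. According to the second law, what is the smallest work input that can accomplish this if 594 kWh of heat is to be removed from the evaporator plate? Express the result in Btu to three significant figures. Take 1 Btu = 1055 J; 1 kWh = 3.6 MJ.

240000 Btu

In absolute terms T_C = 263.15 K and T_H = 294.26 K, so ΔT = 31.11 K.
The reversible limit is COP_R = T_C/ΔT = 8.458, so W_min = Q_C/COP = Q_C·ΔT/T_C.
W_min = 594.0 × 31.11/263.15 = 70.23 kWh = 239600 Btu.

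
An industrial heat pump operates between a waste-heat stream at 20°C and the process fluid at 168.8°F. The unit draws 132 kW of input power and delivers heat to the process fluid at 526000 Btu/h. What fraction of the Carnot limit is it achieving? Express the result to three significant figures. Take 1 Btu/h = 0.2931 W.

Converting, Q̇_H = 526000 Btu/h = 154.2 kW, so COP_actual = Q̇_H/Ẇ = 154.2/132.0 = 1.168.
In absolute terms T_C = 293.15 K and T_H = 349.15 K, so ΔT = 56.00 K.
COP_Carnot = T_H/ΔT = 349.15/56.00 = 6.235.
η_II = COP_actual/COP_Carnot = 1.168/6.235 = 0.1873.

0.187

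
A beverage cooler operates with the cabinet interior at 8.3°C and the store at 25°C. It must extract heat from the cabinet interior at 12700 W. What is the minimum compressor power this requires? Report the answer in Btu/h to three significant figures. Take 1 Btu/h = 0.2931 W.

In absolute terms T_C = 281.45 K and T_H = 298.15 K, so ΔT = 16.70 K.
COP_Carnot = T_C/ΔT = 281.45/16.70 = 16.85.
Ẇ_min = Q̇/COP_Carnot = 12700/16.85 = 753.6 W = 2571 Btu/h.

2570 Btu/h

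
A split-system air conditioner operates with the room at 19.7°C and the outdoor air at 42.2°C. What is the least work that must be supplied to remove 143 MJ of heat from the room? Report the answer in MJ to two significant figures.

In absolute terms T_C = 292.85 K and T_H = 315.35 K, so ΔT = 22.50 K.
The reversible limit is COP_R = T_C/ΔT = 13.02, so W_min = Q_C/COP = Q_C·ΔT/T_C.
W_min = 143.0 × 22.50/292.85 = 10.99 MJ.

11 MJ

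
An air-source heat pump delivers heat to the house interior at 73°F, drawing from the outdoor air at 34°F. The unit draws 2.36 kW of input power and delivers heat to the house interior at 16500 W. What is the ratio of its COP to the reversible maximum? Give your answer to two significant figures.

Converting, Q̇_H = 16500 W = 16.50 kW, so COP_actual = Q̇_H/Ẇ = 16.50/2.360 = 6.992.
In absolute terms T_C = 274.26 K and T_H = 295.93 K, so ΔT = 21.67 K.
COP_Carnot = T_H/ΔT = 295.93/21.67 = 13.66.
η_II = COP_actual/COP_Carnot = 6.992/13.66 = 0.5119.

0.51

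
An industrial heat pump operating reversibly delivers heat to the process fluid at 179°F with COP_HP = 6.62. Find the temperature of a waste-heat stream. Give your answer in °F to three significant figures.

82.5 °F

COP_HP = T_H/(T_H − T_C) gives T_H − T_C = T_H/COP.
With T_H = 354.82 K, T_C = 354.82 × (1 − 1/6.62) = 301.22 K.
Converting, 301.22 K = 82.52°F.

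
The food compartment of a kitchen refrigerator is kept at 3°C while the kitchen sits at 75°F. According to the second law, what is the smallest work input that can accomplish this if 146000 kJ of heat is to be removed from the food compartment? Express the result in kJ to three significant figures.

11000 kJ

In absolute terms T_C = 276.15 K and T_H = 297.04 K, so ΔT = 20.89 K.
The reversible limit is COP_R = T_C/ΔT = 13.22, so W_min = Q_C/COP = Q_C·ΔT/T_C.
W_min = 146000 × 20.89/276.15 = 11040 kJ.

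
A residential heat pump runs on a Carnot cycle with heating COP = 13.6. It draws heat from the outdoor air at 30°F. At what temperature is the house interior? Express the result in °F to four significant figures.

68.86 °F

COP_HP = T_H/(T_H − T_C) rearranges to T_H = COP·T_C/(COP − 1).
With T_C = 272.04 K, T_H = 13.6 × 272.04/12.60 = 293.63 K.
Converting, 293.63 K = 68.86°F.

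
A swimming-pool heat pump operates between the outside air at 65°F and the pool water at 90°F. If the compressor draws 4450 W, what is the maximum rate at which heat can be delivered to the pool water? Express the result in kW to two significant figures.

In absolute terms T_C = 291.48 K and T_H = 305.37 K, so ΔT = 13.89 K.
COP_Carnot = T_H/ΔT = 305.37/13.89 = 21.99.
Q̇_max = COP_Carnot × Ẇ = 21.99 × 4450 W = 97840 W = 97.84 kW.

98 kW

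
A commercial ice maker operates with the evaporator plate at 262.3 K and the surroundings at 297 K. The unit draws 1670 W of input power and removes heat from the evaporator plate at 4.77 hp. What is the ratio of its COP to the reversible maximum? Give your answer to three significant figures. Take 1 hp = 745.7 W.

0.282

Converting, Q̇_C = 4.770 hp = 3557 W, so COP_actual = Q̇_C/Ẇ = 3557/1670 = 2.130.
The reservoir spacing is ΔT = 297 − 262.3 = 34.70 K.
COP_Carnot = T_C/ΔT = 262.30/34.70 = 7.559.
η_II = COP_actual/COP_Carnot = 2.130/7.559 = 0.2818.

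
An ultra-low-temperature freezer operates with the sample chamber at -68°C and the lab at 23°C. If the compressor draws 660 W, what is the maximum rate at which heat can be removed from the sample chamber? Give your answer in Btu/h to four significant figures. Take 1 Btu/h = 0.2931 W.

In absolute terms T_C = 205.15 K and T_H = 296.15 K, so ΔT = 91.00 K.
COP_Carnot = T_C/ΔT = 205.15/91.00 = 2.254.
Q̇_max = COP_Carnot × Ẇ = 2.254 × 660.0 W = 1488 W = 5076 Btu/h.

5076 Btu/h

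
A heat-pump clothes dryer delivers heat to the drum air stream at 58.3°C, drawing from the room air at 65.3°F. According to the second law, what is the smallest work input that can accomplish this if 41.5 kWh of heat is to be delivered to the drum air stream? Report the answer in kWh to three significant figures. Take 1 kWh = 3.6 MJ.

4.98 kWh

In absolute terms T_C = 291.65 K and T_H = 331.45 K, so ΔT = 39.80 K.
The reversible limit is COP_HP = T_H/ΔT = 8.328, so W_min = Q_H/COP = Q_H·ΔT/T_H.
W_min = 41.50 × 39.80/331.45 = 4.983 kWh.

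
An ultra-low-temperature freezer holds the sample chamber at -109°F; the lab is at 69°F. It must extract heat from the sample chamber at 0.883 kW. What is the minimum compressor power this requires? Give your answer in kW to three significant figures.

0.448 kW

In absolute terms T_C = 194.82 K and T_H = 293.71 K, so ΔT = 98.89 K.
COP_Carnot = T_C/ΔT = 194.82/98.89 = 1.970.
Ẇ_min = Q̇/COP_Carnot = 0.8830/1.970 = 0.4482 kW.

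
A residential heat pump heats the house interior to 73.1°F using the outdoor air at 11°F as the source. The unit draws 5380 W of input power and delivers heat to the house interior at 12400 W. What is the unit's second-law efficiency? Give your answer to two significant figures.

COP_actual = Q̇_H/Ẇ = 12400/5380 = 2.305.
In absolute terms T_C = 261.48 K and T_H = 295.98 K, so ΔT = 34.50 K.
COP_Carnot = T_H/ΔT = 295.98/34.50 = 8.579.
η_II = COP_actual/COP_Carnot = 2.305/8.579 = 0.2687.

0.27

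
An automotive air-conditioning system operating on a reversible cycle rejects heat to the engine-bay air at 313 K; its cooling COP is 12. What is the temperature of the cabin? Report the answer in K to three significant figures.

For a Carnot refrigerator COP_R = T_C/(T_H − T_C), so T_C = COP·T_H/(1 + COP).
With T_H = 313.00 K, T_C = 12 × 313.00/13.00 = 288.92 K.

289 K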